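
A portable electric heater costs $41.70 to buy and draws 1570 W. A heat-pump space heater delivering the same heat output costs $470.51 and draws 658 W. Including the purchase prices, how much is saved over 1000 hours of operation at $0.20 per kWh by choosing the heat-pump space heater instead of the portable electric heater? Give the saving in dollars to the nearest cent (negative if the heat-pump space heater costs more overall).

portable electric heater: $41.70 + (1570/1000) kW × 1000 h × $0.20 = $41.70 + $314 = $355.7
heat-pump space heater: $470.51 + (658/1000) kW × 1000 h × $0.20 = $470.51 + $131.6 = $602.11
Saving = $355.7 − $602.11 = −$246.41

-$246.41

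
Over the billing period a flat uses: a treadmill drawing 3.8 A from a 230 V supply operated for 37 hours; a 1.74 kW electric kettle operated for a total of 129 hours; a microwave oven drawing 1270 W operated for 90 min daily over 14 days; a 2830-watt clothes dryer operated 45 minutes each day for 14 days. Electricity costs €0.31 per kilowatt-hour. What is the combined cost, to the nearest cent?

€97.09

treadmill: Power = 3.8 A × 230 V = 874 W = 0.874 kW
treadmill: 0.874 kW × 37 h = 32.338 kWh
electric kettle: 1.74 kW × 129 h = 224.46 kWh
microwave oven: Runtime = 90 min × 14 = 1260 min = 21 h
microwave oven: 1.27 kW × 21 h = 26.67 kWh
clothes dryer: Runtime = 45 min × 14 = 630 min = 10.5 h
clothes dryer: 2.83 kW × 10.5 h = 29.715 kWh
Total energy = 313.183 kWh
Cost = 313.183 × €0.31 = €97.09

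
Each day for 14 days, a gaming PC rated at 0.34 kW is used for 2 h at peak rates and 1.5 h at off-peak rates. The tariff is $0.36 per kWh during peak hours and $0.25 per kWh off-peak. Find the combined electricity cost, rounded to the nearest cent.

$5.21

Peak energy = 0.34 kW × 2 h × 14 = 9.52 kWh
Off-peak energy = 0.34 kW × 1.5 h × 14 = 7.14 kWh
Cost = 9.52 × $0.36 + 7.14 × $0.25 = $3.4272 + $1.785 = $5.21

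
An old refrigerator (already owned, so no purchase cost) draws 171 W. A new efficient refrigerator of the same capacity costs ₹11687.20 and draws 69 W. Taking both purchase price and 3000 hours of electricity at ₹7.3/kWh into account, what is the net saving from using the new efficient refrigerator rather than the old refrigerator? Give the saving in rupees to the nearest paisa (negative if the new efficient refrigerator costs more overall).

old refrigerator: ₹0.00 + (171/1000) kW × 3000 h × ₹7.3 = ₹0.00 + ₹3744.9 = ₹3744.9
new efficient refrigerator: ₹11687.20 + (69/1000) kW × 3000 h × ₹7.3 = ₹11687.20 + ₹1511.1 = ₹13198.3
Saving = ₹3744.9 − ₹13198.3 = −₹9453.4

-₹9453.40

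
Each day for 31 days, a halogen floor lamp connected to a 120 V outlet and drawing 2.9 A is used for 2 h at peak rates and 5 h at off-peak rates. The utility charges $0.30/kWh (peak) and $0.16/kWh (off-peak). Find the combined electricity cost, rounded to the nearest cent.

Power = 2.9 A × 120 V = 348 W = 0.348 kW
Peak energy = 0.348 kW × 2 h × 31 = 21.576 kWh
Off-peak energy = 0.348 kW × 5 h × 31 = 53.94 kWh
Cost = 21.576 × $0.30 + 53.94 × $0.16 = $6.4728 + $8.6304 = $15.10

$15.10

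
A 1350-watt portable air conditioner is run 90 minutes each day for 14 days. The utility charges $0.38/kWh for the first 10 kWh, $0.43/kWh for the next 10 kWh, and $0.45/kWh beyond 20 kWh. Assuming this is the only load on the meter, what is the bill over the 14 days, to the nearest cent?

$11.86

Runtime = 90 min × 14 = 1260 min = 21 h
Energy = 1.35 kW × 21 h = 28.35 kWh
Tier 1 (0–10 kWh): 10 × $0.38 = $3.8
Tier 2 (10–20 kWh): 10 × $0.43 = $4.3
Above 20 kWh: 8.35 × $0.45 = $3.7575
Bill = $11.86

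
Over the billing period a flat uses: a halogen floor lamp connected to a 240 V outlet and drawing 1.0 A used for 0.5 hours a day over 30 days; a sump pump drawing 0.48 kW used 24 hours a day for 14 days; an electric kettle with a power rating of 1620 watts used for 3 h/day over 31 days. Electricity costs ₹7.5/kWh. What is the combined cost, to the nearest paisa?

halogen floor lamp: Power = 1.0 A × 240 V = 240 W = 0.24 kW
halogen floor lamp: Runtime = 0.5 h/day × 30 days = 15 h
halogen floor lamp: 0.24 kW × 15 h = 3.6 kWh
sump pump: Runtime = 24 h × 14 = 336 h
sump pump: 0.48 kW × 336 h = 161.28 kWh
electric kettle: Runtime = 3 h/day × 31 days = 93 h
electric kettle: 1.62 kW × 93 h = 150.66 kWh
Total energy = 315.54 kWh
Cost = 315.54 × ₹7.5 = ₹2366.55

₹2366.55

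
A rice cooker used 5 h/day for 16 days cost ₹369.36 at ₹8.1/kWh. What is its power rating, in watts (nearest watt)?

Energy = ₹369.36 ÷ ₹8.1/kWh = 45.6 kWh
Runtime = 5 h/day × 16 days = 80 h
Power = 45.6 kWh ÷ 80 h = 0.57 kW = 570 W

570 W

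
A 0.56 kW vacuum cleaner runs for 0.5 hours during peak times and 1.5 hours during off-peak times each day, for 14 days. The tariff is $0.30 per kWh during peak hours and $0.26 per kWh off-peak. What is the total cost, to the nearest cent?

Peak energy = 0.56 kW × 0.5 h × 14 = 3.92 kWh
Off-peak energy = 0.56 kW × 1.5 h × 14 = 11.76 kWh
Cost = 3.92 × $0.30 + 11.76 × $0.26 = $1.176 + $3.0576 = $4.23

$4.23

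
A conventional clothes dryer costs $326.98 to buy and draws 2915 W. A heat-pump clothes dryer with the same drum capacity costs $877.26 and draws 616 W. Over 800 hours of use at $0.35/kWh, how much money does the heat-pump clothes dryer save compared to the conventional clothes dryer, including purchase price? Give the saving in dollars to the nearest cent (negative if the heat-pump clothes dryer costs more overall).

$93.44

conventional clothes dryer: $326.98 + (2915/1000) kW × 800 h × $0.35 = $326.98 + $816.2 = $1143.18
heat-pump clothes dryer: $877.26 + (616/1000) kW × 800 h × $0.35 = $877.26 + $172.48 = $1049.74
Saving = $1143.18 − $1049.74 = $93.44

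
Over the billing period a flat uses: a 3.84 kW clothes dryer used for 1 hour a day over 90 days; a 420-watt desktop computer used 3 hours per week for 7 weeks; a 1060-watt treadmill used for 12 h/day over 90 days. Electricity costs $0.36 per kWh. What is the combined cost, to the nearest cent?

clothes dryer: Runtime = 1 h/day × 90 days = 90 h
clothes dryer: 3.84 kW × 90 h = 345.6 kWh
desktop computer: Runtime = 3 h/week × 7 weeks = 21 h
desktop computer: 0.42 kW × 21 h = 8.82 kWh
treadmill: Runtime = 12 h/day × 90 days = 1080 h
treadmill: 1.06 kW × 1080 h = 1144.8 kWh
Total energy = 1499.22 kWh
Cost = 1499.22 × $0.36 = $539.72

$539.72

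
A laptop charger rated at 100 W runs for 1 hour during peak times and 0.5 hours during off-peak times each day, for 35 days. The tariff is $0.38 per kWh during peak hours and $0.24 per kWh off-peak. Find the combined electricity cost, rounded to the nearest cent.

Peak energy = 0.1 kW × 1 h × 35 = 3.5 kWh
Off-peak energy = 0.1 kW × 0.5 h × 35 = 1.75 kWh
Cost = 3.5 × $0.38 + 1.75 × $0.24 = $1.33 + $0.42 = $1.75

$1.75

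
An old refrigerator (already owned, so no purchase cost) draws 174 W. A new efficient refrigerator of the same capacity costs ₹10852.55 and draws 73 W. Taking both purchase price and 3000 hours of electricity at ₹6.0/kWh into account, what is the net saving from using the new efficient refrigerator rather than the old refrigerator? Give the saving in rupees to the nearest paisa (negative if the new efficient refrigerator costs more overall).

old refrigerator: ₹0.00 + (174/1000) kW × 3000 h × ₹6.0 = ₹0.00 + ₹3132 = ₹3132
new efficient refrigerator: ₹10852.55 + (73/1000) kW × 3000 h × ₹6.0 = ₹10852.55 + ₹1314 = ₹12166.55
Saving = ₹3132 − ₹12166.55 = −₹9034.55

-₹9034.55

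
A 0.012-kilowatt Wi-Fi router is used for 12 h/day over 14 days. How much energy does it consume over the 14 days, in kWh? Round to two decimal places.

2.02 kWh

Runtime = 12 h/day × 14 days = 168 h
Energy = 0.012 kW × 168 h = 2.016 kWh ≈ 2.02 kWh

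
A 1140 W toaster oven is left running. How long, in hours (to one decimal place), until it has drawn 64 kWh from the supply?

56.1 h

Hours = 64 kWh ÷ 1.14 kW = 56.1 h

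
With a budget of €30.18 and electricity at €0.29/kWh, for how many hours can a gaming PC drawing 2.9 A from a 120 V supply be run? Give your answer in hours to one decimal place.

299.0 h

Power = 2.9 A × 120 V = 348 W = 0.348 kW
Energy available = €30.18 ÷ €0.29/kWh = 104.069 kWh
Hours = 104.069 kWh ÷ 0.348 kW = 299.0 h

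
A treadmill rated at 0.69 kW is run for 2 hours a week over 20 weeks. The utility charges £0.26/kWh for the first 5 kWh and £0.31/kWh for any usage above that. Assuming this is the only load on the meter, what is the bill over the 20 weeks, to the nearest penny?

£8.31

Runtime = 2 h/week × 20 weeks = 40 h
Energy = 0.69 kW × 40 h = 27.6 kWh
Tier 1 (0–5 kWh): 5 × £0.26 = £1.3
Above 5 kWh: 22.6 × £0.31 = £7.006
Bill = £8.31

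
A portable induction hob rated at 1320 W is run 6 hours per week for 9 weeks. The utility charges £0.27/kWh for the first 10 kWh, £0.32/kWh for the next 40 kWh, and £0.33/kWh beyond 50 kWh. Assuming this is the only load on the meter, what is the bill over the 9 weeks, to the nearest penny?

£22.52

Runtime = 6 h/week × 9 weeks = 54 h
Energy = 1.32 kW × 54 h = 71.28 kWh
Tier 1 (0–10 kWh): 10 × £0.27 = £2.7
Tier 2 (10–50 kWh): 40 × £0.32 = £12.8
Above 50 kWh: 21.28 × £0.33 = £7.0224
Bill = £22.52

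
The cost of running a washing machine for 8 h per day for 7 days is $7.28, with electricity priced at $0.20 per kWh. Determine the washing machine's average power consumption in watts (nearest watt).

Energy = $7.28 ÷ $0.20/kWh = 36.4 kWh
Runtime = 8 h/day × 7 days = 56 h
Power = 36.4 kWh ÷ 56 h = 0.65 kW = 650 W

650 W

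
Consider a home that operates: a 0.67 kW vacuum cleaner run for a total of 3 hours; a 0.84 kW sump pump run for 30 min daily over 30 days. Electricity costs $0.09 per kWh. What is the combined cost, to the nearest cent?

$1.31

vacuum cleaner: 0.67 kW × 3 h = 2.01 kWh
sump pump: Runtime = 30 min × 30 = 900 min = 15 h
sump pump: 0.84 kW × 15 h = 12.6 kWh
Total energy = 14.61 kWh
Cost = 14.61 × $0.09 = $1.31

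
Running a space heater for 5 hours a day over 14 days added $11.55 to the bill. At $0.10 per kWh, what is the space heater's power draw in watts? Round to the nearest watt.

Energy = $11.55 ÷ $0.10/kWh = 115.5 kWh
Runtime = 5 h/day × 14 days = 70 h
Power = 115.5 kWh ÷ 70 h = 1.65 kW = 1650 W

1650 W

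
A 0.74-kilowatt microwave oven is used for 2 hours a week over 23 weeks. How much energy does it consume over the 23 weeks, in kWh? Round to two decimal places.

34.04 kWh

Runtime = 2 h/week × 23 weeks = 46 h
Energy = 0.74 kW × 46 h = 34.04 kWh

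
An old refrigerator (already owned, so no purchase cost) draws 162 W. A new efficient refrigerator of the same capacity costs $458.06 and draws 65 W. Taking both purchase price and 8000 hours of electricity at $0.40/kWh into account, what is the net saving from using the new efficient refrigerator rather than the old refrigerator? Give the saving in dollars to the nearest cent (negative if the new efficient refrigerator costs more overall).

-$147.66

old refrigerator: $0.00 + (162/1000) kW × 8000 h × $0.40 = $0.00 + $518.4 = $518.4
new efficient refrigerator: $458.06 + (65/1000) kW × 8000 h × $0.40 = $458.06 + $208 = $666.06
Saving = $518.4 − $666.06 = −$147.66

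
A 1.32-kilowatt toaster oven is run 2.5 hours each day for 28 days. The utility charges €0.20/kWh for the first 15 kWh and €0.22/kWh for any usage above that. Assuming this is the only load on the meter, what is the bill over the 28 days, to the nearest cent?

€20.03

Runtime = 2.5 h/day × 28 days = 70 h
Energy = 1.32 kW × 70 h = 92.4 kWh
Tier 1 (0–15 kWh): 15 × €0.20 = €3
Above 15 kWh: 77.4 × €0.22 = €17.028
Bill = €20.03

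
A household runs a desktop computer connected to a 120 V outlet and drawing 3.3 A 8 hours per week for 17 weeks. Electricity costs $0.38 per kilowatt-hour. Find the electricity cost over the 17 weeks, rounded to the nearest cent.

$20.47

Power = 3.3 A × 120 V = 396 W = 0.396 kW
Runtime = 8 h/week × 17 weeks = 136 h
Energy = 0.396 kW × 136 h = 53.856 kWh
Cost = 53.856 kWh × $0.38/kWh = $20.47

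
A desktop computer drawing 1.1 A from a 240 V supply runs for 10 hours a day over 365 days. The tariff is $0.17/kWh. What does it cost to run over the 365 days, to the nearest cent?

$163.81

Power = 1.1 A × 240 V = 264 W = 0.264 kW
Runtime = 10 h/day × 365 days = 3650 h
Energy = 0.264 kW × 3650 h = 963.6 kWh
Cost = 963.6 kWh × $0.17/kWh = $163.81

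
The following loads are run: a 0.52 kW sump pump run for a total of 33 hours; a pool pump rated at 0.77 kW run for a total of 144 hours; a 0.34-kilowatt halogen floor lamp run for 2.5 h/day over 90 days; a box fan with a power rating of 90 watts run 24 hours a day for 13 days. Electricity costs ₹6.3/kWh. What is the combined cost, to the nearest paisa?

₹1465.51

sump pump: 0.52 kW × 33 h = 17.16 kWh
pool pump: 0.77 kW × 144 h = 110.88 kWh
halogen floor lamp: Runtime = 2.5 h/day × 90 days = 225 h
halogen floor lamp: 0.34 kW × 225 h = 76.5 kWh
box fan: Runtime = 24 h × 13 = 312 h
box fan: 0.09 kW × 312 h = 28.08 kWh
Total energy = 232.62 kWh
Cost = 232.62 × ₹6.3 = ₹1465.51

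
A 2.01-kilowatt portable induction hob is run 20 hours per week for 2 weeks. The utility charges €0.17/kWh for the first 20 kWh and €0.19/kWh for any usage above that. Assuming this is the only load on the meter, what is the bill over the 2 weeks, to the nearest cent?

€14.88

Runtime = 20 h/week × 2 weeks = 40 h
Energy = 2.01 kW × 40 h = 80.4 kWh
Tier 1 (0–20 kWh): 20 × €0.17 = €3.4
Above 20 kWh: 60.4 × €0.19 = €11.476
Bill = €14.88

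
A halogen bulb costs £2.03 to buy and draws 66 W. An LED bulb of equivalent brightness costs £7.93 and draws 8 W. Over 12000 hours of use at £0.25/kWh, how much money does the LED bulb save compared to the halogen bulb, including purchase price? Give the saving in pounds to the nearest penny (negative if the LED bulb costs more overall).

halogen bulb: £2.03 + (66/1000) kW × 12000 h × £0.25 = £2.03 + £198 = £200.03
LED bulb: £7.93 + (8/1000) kW × 12000 h × £0.25 = £7.93 + £24 = £31.93
Saving = £200.03 − £31.93 = £168.1

£168.10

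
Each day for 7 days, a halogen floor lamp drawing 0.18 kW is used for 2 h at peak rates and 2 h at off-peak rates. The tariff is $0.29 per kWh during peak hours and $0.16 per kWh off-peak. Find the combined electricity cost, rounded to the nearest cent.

$1.13

Peak energy = 0.18 kW × 2 h × 7 = 2.52 kWh
Off-peak energy = 0.18 kW × 2 h × 7 = 2.52 kWh
Cost = 2.52 × $0.29 + 2.52 × $0.16 = $0.7308 + $0.4032 = $1.13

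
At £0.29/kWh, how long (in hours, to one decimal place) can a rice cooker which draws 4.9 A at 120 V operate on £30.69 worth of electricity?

180.0 h

Power = 4.9 A × 120 V = 588 W = 0.588 kW
Energy available = £30.69 ÷ £0.29/kWh = 105.8276 kWh
Hours = 105.8276 kWh ÷ 0.588 kW = 180.0 h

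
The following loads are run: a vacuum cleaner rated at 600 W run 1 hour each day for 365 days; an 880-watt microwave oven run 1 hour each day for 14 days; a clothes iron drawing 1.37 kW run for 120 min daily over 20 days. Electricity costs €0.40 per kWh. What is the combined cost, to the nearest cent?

vacuum cleaner: Runtime = 1 h/day × 365 days = 365 h
vacuum cleaner: 0.6 kW × 365 h = 219 kWh
microwave oven: Runtime = 1 h/day × 14 days = 14 h
microwave oven: 0.88 kW × 14 h = 12.32 kWh
clothes iron: Runtime = 120 min × 20 = 2400 min = 40 h
clothes iron: 1.37 kW × 40 h = 54.8 kWh
Total energy = 286.12 kWh
Cost = 286.12 × €0.40 = €114.45

€114.45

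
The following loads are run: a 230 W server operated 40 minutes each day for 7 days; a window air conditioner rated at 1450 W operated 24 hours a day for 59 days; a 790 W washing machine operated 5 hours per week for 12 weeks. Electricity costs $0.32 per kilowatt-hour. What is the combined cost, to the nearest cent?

$672.54

server: Runtime = 40 min × 7 = 280 min = 4.666666… h
server: 0.23 kW × 4.666666… h = 1.073333… kWh
window air conditioner: Runtime = 24 h × 59 = 1416 h
window air conditioner: 1.45 kW × 1416 h = 2053.2 kWh
washing machine: Runtime = 5 h/week × 12 weeks = 60 h
washing machine: 0.79 kW × 60 h = 47.4 kWh
Total energy = 2101.673333… kWh
Cost = 2101.673333… × $0.32 = $672.54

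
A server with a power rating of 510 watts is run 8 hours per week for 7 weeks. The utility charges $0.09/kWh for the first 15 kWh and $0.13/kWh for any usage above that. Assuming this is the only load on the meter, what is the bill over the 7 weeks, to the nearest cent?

Runtime = 8 h/week × 7 weeks = 56 h
Energy = 0.51 kW × 56 h = 28.56 kWh
Tier 1 (0–15 kWh): 15 × $0.09 = $1.35
Above 15 kWh: 13.56 × $0.13 = $1.7628
Bill = $3.11

$3.11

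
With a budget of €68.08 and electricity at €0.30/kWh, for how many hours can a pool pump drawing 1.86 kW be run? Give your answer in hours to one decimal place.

122.0 h

Energy available = €68.08 ÷ €0.30/kWh = 226.9333 kWh
Hours = 226.9333 kWh ÷ 1.86 kW = 122.0 h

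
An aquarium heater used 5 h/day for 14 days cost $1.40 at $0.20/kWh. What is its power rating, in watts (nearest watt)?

100 W

Energy = $1.40 ÷ $0.20/kWh = 7 kWh
Runtime = 5 h/day × 14 days = 70 h
Power = 7 kWh ÷ 70 h = 0.1 kW = 100 W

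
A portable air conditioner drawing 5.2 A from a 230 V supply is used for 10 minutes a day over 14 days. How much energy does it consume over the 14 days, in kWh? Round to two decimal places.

Power = 5.2 A × 230 V = 1196 W = 1.196 kW
Runtime = 10 min × 14 = 140 min = 2.333333… h
Energy = 1.196 kW × 2.333333… h = 2.790666… kWh ≈ 2.79 kWh

2.79 kWh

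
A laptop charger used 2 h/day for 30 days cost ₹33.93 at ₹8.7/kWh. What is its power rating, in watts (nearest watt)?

65 W

Energy = ₹33.93 ÷ ₹8.7/kWh = 3.9 kWh
Runtime = 2 h/day × 30 days = 60 h
Power = 3.9 kWh ÷ 60 h = 0.065 kW = 65 W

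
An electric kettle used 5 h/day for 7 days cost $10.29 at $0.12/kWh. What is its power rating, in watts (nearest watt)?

Energy = $10.29 ÷ $0.12/kWh = 85.75 kWh
Runtime = 5 h/day × 7 days = 35 h
Power = 85.75 kWh ÷ 35 h = 2.45 kW = 2450 W

2450 W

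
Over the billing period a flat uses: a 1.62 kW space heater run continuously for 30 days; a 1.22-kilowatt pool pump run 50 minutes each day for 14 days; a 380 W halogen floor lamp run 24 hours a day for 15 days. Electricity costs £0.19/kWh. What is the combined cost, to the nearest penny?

£250.31

space heater: Runtime = 24 h × 30 = 720 h
space heater: 1.62 kW × 720 h = 1166.4 kWh
pool pump: Runtime = 50 min × 14 = 700 min = 11.666666… h
pool pump: 1.22 kW × 11.666666… h = 14.233333… kWh
halogen floor lamp: Runtime = 24 h × 15 = 360 h
halogen floor lamp: 0.38 kW × 360 h = 136.8 kWh
Total energy = 1317.433333… kWh
Cost = 1317.433333… × £0.19 = £250.31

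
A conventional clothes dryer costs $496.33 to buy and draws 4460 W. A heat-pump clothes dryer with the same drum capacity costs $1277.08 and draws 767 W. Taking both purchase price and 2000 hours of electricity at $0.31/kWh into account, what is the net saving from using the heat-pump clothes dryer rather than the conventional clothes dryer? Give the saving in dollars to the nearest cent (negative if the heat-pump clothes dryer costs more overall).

conventional clothes dryer: $496.33 + (4460/1000) kW × 2000 h × $0.31 = $496.33 + $2765.2 = $3261.53
heat-pump clothes dryer: $1277.08 + (767/1000) kW × 2000 h × $0.31 = $1277.08 + $475.54 = $1752.62
Saving = $3261.53 − $1752.62 = $1508.91

$1508.91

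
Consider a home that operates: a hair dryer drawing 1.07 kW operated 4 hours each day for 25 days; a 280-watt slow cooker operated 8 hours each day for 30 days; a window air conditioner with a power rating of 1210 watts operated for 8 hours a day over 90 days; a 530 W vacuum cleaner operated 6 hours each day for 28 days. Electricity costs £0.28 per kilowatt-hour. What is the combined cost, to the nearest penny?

hair dryer: Runtime = 4 h/day × 25 days = 100 h
hair dryer: 1.07 kW × 100 h = 107 kWh
slow cooker: Runtime = 8 h/day × 30 days = 240 h
slow cooker: 0.28 kW × 240 h = 67.2 kWh
window air conditioner: Runtime = 8 h/day × 90 days = 720 h
window air conditioner: 1.21 kW × 720 h = 871.2 kWh
vacuum cleaner: Runtime = 6 h/day × 28 days = 168 h
vacuum cleaner: 0.53 kW × 168 h = 89.04 kWh
Total energy = 1134.44 kWh
Cost = 1134.44 × £0.28 = £317.64

£317.64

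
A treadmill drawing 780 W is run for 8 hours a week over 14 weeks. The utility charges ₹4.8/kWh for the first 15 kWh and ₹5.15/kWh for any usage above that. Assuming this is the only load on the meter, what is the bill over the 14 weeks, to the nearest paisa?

Runtime = 8 h/week × 14 weeks = 112 h
Energy = 0.78 kW × 112 h = 87.36 kWh
Tier 1 (0–15 kWh): 15 × ₹4.8 = ₹72
Above 15 kWh: 72.36 × ₹5.15 = ₹372.654
Bill = ₹444.65

₹444.65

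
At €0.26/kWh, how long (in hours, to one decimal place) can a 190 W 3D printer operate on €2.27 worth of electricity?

46.0 h

Energy available = €2.27 ÷ €0.26/kWh = 8.7308 kWh
Hours = 8.7308 kWh ÷ 0.19 kW = 46.0 h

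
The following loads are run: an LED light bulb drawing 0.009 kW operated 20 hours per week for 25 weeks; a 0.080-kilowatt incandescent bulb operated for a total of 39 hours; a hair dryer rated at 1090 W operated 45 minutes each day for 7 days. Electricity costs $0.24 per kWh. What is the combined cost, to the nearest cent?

LED light bulb: Runtime = 20 h/week × 25 weeks = 500 h
LED light bulb: 0.009 kW × 500 h = 4.5 kWh
incandescent bulb: 0.08 kW × 39 h = 3.12 kWh
hair dryer: Runtime = 45 min × 7 = 315 min = 5.25 h
hair dryer: 1.09 kW × 5.25 h = 5.7225 kWh
Total energy = 13.3425 kWh
Cost = 13.3425 × $0.24 = $3.20

$3.20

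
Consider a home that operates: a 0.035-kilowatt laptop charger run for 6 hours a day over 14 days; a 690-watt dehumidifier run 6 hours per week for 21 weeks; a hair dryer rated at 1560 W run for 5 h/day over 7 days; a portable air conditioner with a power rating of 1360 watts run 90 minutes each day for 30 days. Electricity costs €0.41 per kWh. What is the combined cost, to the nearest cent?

laptop charger: Runtime = 6 h/day × 14 days = 84 h
laptop charger: 0.035 kW × 84 h = 2.94 kWh
dehumidifier: Runtime = 6 h/week × 21 weeks = 126 h
dehumidifier: 0.69 kW × 126 h = 86.94 kWh
hair dryer: Runtime = 5 h/day × 7 days = 35 h
hair dryer: 1.56 kW × 35 h = 54.6 kWh
portable air conditioner: Runtime = 90 min × 30 = 2700 min = 45 h
portable air conditioner: 1.36 kW × 45 h = 61.2 kWh
Total energy = 205.68 kWh
Cost = 205.68 × €0.41 = €84.33

€84.33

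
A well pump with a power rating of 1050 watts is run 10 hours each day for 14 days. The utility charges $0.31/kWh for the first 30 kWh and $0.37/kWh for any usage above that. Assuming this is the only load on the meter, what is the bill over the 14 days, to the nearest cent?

Runtime = 10 h/day × 14 days = 140 h
Energy = 1.05 kW × 140 h = 147 kWh
Tier 1 (0–30 kWh): 30 × $0.31 = $9.3
Above 30 kWh: 117 × $0.37 = $43.29
Bill = $52.59

$52.59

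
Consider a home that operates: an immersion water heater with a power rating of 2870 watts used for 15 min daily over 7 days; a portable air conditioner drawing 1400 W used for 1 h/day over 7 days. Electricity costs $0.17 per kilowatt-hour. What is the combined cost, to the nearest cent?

immersion water heater: Runtime = 15 min × 7 = 105 min = 1.75 h
immersion water heater: 2.87 kW × 1.75 h = 5.0225 kWh
portable air conditioner: Runtime = 1 h/day × 7 days = 7 h
portable air conditioner: 1.4 kW × 7 h = 9.8 kWh
Total energy = 14.8225 kWh
Cost = 14.8225 × $0.17 = $2.52

$2.52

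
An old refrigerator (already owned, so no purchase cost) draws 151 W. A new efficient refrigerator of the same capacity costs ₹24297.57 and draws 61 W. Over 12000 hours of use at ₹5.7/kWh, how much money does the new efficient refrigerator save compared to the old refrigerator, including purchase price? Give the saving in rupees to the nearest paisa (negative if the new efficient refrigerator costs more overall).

-₹18141.57

old refrigerator: ₹0.00 + (151/1000) kW × 12000 h × ₹5.7 = ₹0.00 + ₹10328.4 = ₹10328.4
new efficient refrigerator: ₹24297.57 + (61/1000) kW × 12000 h × ₹5.7 = ₹24297.57 + ₹4172.4 = ₹28469.97
Saving = ₹10328.4 − ₹28469.97 = −₹18141.57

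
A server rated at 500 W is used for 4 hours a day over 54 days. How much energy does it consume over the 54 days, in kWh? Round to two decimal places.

108.00 kWh

Runtime = 4 h/day × 54 days = 216 h
Energy = 0.5 kW × 216 h = 108 kWh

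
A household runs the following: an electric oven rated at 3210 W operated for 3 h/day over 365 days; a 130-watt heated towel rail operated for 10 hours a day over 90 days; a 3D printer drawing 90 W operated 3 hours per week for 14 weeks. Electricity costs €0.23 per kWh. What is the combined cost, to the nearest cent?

electric oven: Runtime = 3 h/day × 365 days = 1095 h
electric oven: 3.21 kW × 1095 h = 3514.95 kWh
heated towel rail: Runtime = 10 h/day × 90 days = 900 h
heated towel rail: 0.13 kW × 900 h = 117 kWh
3D printer: Runtime = 3 h/week × 14 weeks = 42 h
3D printer: 0.09 kW × 42 h = 3.78 kWh
Total energy = 3635.73 kWh
Cost = 3635.73 × €0.23 = €836.22

€836.22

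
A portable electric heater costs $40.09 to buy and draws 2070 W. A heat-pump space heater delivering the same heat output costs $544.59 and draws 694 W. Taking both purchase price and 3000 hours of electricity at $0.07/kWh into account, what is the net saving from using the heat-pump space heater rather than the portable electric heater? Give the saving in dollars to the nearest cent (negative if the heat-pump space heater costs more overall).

portable electric heater: $40.09 + (2070/1000) kW × 3000 h × $0.07 = $40.09 + $434.7 = $474.79
heat-pump space heater: $544.59 + (694/1000) kW × 3000 h × $0.07 = $544.59 + $145.74 = $690.33
Saving = $474.79 − $690.33 = −$215.54

-$215.54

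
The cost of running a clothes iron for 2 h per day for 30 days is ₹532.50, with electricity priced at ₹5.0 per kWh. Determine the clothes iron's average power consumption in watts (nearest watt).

Energy = ₹532.50 ÷ ₹5.0/kWh = 106.5 kWh
Runtime = 2 h/day × 30 days = 60 h
Power = 106.5 kWh ÷ 60 h = 1.775 kW = 1775 W

1775 W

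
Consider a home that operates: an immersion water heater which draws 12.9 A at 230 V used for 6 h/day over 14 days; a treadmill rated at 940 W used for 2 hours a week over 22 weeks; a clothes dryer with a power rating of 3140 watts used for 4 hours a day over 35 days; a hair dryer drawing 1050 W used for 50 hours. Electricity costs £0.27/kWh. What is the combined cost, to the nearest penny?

£211.33

immersion water heater: Power = 12.9 A × 230 V = 2967 W = 2.967 kW
immersion water heater: Runtime = 6 h/day × 14 days = 84 h
immersion water heater: 2.967 kW × 84 h = 249.228 kWh
treadmill: Runtime = 2 h/week × 22 weeks = 44 h
treadmill: 0.94 kW × 44 h = 41.36 kWh
clothes dryer: Runtime = 4 h/day × 35 days = 140 h
clothes dryer: 3.14 kW × 140 h = 439.6 kWh
hair dryer: 1.05 kW × 50 h = 52.5 kWh
Total energy = 782.688 kWh
Cost = 782.688 × £0.27 = £211.33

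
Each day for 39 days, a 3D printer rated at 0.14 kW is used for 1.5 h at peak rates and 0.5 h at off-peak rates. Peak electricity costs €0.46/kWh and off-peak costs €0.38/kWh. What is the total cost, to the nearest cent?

Peak energy = 0.14 kW × 1.5 h × 39 = 8.19 kWh
Off-peak energy = 0.14 kW × 0.5 h × 39 = 2.73 kWh
Cost = 8.19 × €0.46 + 2.73 × €0.38 = €3.7674 + €1.0374 = €4.80

€4.80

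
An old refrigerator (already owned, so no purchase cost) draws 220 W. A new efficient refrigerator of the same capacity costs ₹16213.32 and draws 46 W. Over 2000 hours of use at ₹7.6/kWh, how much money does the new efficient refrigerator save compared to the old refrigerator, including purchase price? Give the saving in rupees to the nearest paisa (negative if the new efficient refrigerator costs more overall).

-₹13568.52

old refrigerator: ₹0.00 + (220/1000) kW × 2000 h × ₹7.6 = ₹0.00 + ₹3344 = ₹3344
new efficient refrigerator: ₹16213.32 + (46/1000) kW × 2000 h × ₹7.6 = ₹16213.32 + ₹699.2 = ₹16912.52
Saving = ₹3344 − ₹16912.52 = −₹13568.52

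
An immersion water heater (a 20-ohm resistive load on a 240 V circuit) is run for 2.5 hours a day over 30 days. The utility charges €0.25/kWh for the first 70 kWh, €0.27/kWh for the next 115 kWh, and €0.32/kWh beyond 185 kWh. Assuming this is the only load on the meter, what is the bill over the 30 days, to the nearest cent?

€58.47

Power = V²/R = 240²/20 = 2880 W = 2.88 kW
Runtime = 2.5 h/day × 30 days = 75 h
Energy = 2.88 kW × 75 h = 216 kWh
Tier 1 (0–70 kWh): 70 × €0.25 = €17.5
Tier 2 (70–185 kWh): 115 × €0.27 = €31.05
Above 185 kWh: 31 × €0.32 = €9.92
Bill = €58.47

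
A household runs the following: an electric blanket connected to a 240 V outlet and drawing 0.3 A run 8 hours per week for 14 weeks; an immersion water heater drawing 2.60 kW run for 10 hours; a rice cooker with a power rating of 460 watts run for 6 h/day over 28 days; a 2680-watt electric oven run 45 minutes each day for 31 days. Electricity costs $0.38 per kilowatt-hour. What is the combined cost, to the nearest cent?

$65.99

electric blanket: Power = 0.3 A × 240 V = 72 W = 0.072 kW
electric blanket: Runtime = 8 h/week × 14 weeks = 112 h
electric blanket: 0.072 kW × 112 h = 8.064 kWh
immersion water heater: 2.6 kW × 10 h = 26 kWh
rice cooker: Runtime = 6 h/day × 28 days = 168 h
rice cooker: 0.46 kW × 168 h = 77.28 kWh
electric oven: Runtime = 45 min × 31 = 1395 min = 23.25 h
electric oven: 2.68 kW × 23.25 h = 62.31 kWh
Total energy = 173.654 kWh
Cost = 173.654 × $0.38 = $65.99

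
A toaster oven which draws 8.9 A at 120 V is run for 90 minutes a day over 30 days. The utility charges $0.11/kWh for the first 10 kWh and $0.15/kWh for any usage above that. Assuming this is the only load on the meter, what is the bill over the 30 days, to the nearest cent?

Power = 8.9 A × 120 V = 1068 W = 1.068 kW
Runtime = 90 min × 30 = 2700 min = 45 h
Energy = 1.068 kW × 45 h = 48.06 kWh
Tier 1 (0–10 kWh): 10 × $0.11 = $1.1
Above 10 kWh: 38.06 × $0.15 = $5.709
Bill = $6.81

$6.81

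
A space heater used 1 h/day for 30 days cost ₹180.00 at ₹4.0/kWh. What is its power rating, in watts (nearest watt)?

1500 W

Energy = ₹180.00 ÷ ₹4.0/kWh = 45 kWh
Runtime = 1 h/day × 30 days = 30 h
Power = 45 kWh ÷ 30 h = 1.5 kW = 1500 W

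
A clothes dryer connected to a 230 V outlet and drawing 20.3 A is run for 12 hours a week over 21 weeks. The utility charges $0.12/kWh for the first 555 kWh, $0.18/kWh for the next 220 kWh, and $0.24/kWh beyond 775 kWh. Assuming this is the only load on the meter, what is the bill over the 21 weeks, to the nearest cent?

Power = 20.3 A × 230 V = 4669 W = 4.669 kW
Runtime = 12 h/week × 21 weeks = 252 h
Energy = 4.669 kW × 252 h = 1176.588 kWh
Tier 1 (0–555 kWh): 555 × $0.12 = $66.6
Tier 2 (555–775 kWh): 220 × $0.18 = $39.6
Above 775 kWh: 401.588 × $0.24 = $96.38112
Bill = $202.58

$202.58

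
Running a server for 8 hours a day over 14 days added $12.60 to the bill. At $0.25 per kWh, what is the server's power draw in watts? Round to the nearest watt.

Energy = $12.60 ÷ $0.25/kWh = 50.4 kWh
Runtime = 8 h/day × 14 days = 112 h
Power = 50.4 kWh ÷ 112 h = 0.45 kW = 450 W

450 W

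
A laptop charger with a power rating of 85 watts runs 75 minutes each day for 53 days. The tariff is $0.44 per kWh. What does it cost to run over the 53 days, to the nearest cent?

Runtime = 75 min × 53 = 3975 min = 66.25 h
Energy = 0.085 kW × 66.25 h = 5.63125 kWh
Cost = 5.63125 kWh × $0.44/kWh = $2.48

$2.48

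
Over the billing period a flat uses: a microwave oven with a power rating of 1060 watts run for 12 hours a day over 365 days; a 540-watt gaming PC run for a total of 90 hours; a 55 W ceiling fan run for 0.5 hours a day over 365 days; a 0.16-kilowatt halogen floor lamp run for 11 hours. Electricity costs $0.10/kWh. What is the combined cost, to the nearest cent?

$470.32

microwave oven: Runtime = 12 h/day × 365 days = 4380 h
microwave oven: 1.06 kW × 4380 h = 4642.8 kWh
gaming PC: 0.54 kW × 90 h = 48.6 kWh
ceiling fan: Runtime = 0.5 h/day × 365 days = 182.5 h
ceiling fan: 0.055 kW × 182.5 h = 10.0375 kWh
halogen floor lamp: 0.16 kW × 11 h = 1.76 kWh
Total energy = 4703.1975 kWh
Cost = 4703.1975 × $0.10 = $470.32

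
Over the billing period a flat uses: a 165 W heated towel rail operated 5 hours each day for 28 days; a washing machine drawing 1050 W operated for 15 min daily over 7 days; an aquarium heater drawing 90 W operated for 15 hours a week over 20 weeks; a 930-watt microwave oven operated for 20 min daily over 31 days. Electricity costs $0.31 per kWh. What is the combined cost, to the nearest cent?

heated towel rail: Runtime = 5 h/day × 28 days = 140 h
heated towel rail: 0.165 kW × 140 h = 23.1 kWh
washing machine: Runtime = 15 min × 7 = 105 min = 1.75 h
washing machine: 1.05 kW × 1.75 h = 1.8375 kWh
aquarium heater: Runtime = 15 h/week × 20 weeks = 300 h
aquarium heater: 0.09 kW × 300 h = 27 kWh
microwave oven: Runtime = 20 min × 31 = 620 min = 10.333333… h
microwave oven: 0.93 kW × 10.333333… h = 9.61 kWh
Total energy = 61.5475 kWh
Cost = 61.5475 × $0.31 = $19.08

$19.08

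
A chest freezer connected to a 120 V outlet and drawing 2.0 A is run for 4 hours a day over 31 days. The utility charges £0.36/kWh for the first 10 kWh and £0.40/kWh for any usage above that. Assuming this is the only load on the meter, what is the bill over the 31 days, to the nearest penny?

Power = 2.0 A × 120 V = 240 W = 0.24 kW
Runtime = 4 h/day × 31 days = 124 h
Energy = 0.24 kW × 124 h = 29.76 kWh
Tier 1 (0–10 kWh): 10 × £0.36 = £3.6
Above 10 kWh: 19.76 × £0.40 = £7.904
Bill = £11.50

£11.50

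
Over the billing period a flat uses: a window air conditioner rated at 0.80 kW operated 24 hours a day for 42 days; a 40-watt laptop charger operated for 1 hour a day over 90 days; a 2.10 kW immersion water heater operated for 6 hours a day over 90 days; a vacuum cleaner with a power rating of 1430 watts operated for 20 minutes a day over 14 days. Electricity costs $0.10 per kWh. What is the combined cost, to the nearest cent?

$195.07

window air conditioner: Runtime = 24 h × 42 = 1008 h
window air conditioner: 0.8 kW × 1008 h = 806.4 kWh
laptop charger: Runtime = 1 h/day × 90 days = 90 h
laptop charger: 0.04 kW × 90 h = 3.6 kWh
immersion water heater: Runtime = 6 h/day × 90 days = 540 h
immersion water heater: 2.1 kW × 540 h = 1134 kWh
vacuum cleaner: Runtime = 20 min × 14 = 280 min = 4.666666… h
vacuum cleaner: 1.43 kW × 4.666666… h = 6.673333… kWh
Total energy = 1950.673333… kWh
Cost = 1950.673333… × $0.10 = $195.07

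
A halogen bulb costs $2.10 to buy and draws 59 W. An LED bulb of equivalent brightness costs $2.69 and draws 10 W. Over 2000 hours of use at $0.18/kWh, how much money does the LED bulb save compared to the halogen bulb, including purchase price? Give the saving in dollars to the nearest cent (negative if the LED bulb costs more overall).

halogen bulb: $2.10 + (59/1000) kW × 2000 h × $0.18 = $2.10 + $21.24 = $23.34
LED bulb: $2.69 + (10/1000) kW × 2000 h × $0.18 = $2.69 + $3.6 = $6.29
Saving = $23.34 − $6.29 = $17.05

$17.05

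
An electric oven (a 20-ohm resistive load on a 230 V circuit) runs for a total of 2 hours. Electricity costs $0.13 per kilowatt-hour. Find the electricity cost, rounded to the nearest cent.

Power = V²/R = 230²/20 = 2645 W = 2.645 kW
Energy = 2.645 kW × 2 h = 5.29 kWh
Cost = 5.29 kWh × $0.13/kWh = $0.69

$0.69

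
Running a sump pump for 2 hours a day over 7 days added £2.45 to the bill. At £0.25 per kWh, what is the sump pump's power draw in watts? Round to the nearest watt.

700 W

Energy = £2.45 ÷ £0.25/kWh = 9.8 kWh
Runtime = 2 h/day × 7 days = 14 h
Power = 9.8 kWh ÷ 14 h = 0.7 kW = 700 W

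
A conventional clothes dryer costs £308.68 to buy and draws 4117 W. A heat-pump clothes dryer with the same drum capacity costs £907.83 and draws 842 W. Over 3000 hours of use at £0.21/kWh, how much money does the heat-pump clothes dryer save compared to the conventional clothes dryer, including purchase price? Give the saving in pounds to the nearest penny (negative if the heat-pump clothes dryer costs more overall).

£1464.10

conventional clothes dryer: £308.68 + (4117/1000) kW × 3000 h × £0.21 = £308.68 + £2593.71 = £2902.39
heat-pump clothes dryer: £907.83 + (842/1000) kW × 3000 h × £0.21 = £907.83 + £530.46 = £1438.29
Saving = £2902.39 − £1438.29 = £1464.1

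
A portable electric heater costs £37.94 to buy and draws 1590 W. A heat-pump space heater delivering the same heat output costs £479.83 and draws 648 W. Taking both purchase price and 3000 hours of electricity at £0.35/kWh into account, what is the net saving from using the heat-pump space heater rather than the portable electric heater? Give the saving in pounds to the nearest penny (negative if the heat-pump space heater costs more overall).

portable electric heater: £37.94 + (1590/1000) kW × 3000 h × £0.35 = £37.94 + £1669.5 = £1707.44
heat-pump space heater: £479.83 + (648/1000) kW × 3000 h × £0.35 = £479.83 + £680.4 = £1160.23
Saving = £1707.44 − £1160.23 = £547.21

£547.21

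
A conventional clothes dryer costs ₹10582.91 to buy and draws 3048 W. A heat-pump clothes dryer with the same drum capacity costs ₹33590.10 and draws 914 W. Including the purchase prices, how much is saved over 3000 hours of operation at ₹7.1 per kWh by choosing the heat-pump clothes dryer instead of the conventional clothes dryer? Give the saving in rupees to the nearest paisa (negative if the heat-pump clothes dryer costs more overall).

₹22447.01

conventional clothes dryer: ₹10582.91 + (3048/1000) kW × 3000 h × ₹7.1 = ₹10582.91 + ₹64922.4 = ₹75505.31
heat-pump clothes dryer: ₹33590.10 + (914/1000) kW × 3000 h × ₹7.1 = ₹33590.10 + ₹19468.2 = ₹53058.3
Saving = ₹75505.31 − ₹53058.3 = ₹22447.01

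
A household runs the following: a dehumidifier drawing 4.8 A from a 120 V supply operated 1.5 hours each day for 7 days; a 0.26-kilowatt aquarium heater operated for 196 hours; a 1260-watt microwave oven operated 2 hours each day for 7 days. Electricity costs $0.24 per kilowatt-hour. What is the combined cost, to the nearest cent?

$17.92

dehumidifier: Power = 4.8 A × 120 V = 576 W = 0.576 kW
dehumidifier: Runtime = 1.5 h/day × 7 days = 10.5 h
dehumidifier: 0.576 kW × 10.5 h = 6.048 kWh
aquarium heater: 0.26 kW × 196 h = 50.96 kWh
microwave oven: Runtime = 2 h/day × 7 days = 14 h
microwave oven: 1.26 kW × 14 h = 17.64 kWh
Total energy = 74.648 kWh
Cost = 74.648 × $0.24 = $17.92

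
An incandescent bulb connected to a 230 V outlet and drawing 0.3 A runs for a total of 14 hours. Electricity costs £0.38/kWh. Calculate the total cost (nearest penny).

Power = 0.3 A × 230 V = 69 W = 0.069 kW
Energy = 0.069 kW × 14 h = 0.966 kWh
Cost = 0.966 kWh × £0.38/kWh = £0.37

£0.37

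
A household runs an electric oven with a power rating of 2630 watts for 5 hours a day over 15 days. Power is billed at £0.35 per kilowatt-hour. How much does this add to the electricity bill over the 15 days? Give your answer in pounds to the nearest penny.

£69.04

Runtime = 5 h/day × 15 days = 75 h
Energy = 2.63 kW × 75 h = 197.25 kWh
Cost = 197.25 kWh × £0.35/kWh = £69.04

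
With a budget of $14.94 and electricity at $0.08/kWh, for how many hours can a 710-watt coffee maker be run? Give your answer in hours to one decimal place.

263.0 h

Energy available = $14.94 ÷ $0.08/kWh = 186.75 kWh
Hours = 186.75 kWh ÷ 0.71 kW = 263.0 h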